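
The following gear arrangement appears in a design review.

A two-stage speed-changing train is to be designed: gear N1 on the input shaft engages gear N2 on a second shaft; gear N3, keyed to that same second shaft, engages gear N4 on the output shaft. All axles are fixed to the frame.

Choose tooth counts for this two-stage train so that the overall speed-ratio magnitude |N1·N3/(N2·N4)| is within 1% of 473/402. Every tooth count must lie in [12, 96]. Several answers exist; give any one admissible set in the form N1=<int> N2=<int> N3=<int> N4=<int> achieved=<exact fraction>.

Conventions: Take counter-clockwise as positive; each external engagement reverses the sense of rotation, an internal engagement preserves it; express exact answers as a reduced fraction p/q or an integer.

class = fixed-axis compound train [2-stage, 473/402 wanted]
target = 473/402 in lowest terms: an exact hit needs N1·N3 = k·473 and N2·N4 = k·402 for one integer k, every count in [12, 96]; additionally prefer no 1:1 stage (N1 ≠ N2, N3 ≠ N4)
k = 1: no 1:1-free in-range split of k·473 and k·402 into factor pairs; take k = 2
k = 2: N1·N3 = 946 = 22·43, N2·N4 = 804 = 12·67
achieved = 22·43/(12·67) = 473/402; |achieved − target| = 0 ≤ 473/40200 ✓

N1=22 N2=12 N3=43 N4=67 achieved=473/402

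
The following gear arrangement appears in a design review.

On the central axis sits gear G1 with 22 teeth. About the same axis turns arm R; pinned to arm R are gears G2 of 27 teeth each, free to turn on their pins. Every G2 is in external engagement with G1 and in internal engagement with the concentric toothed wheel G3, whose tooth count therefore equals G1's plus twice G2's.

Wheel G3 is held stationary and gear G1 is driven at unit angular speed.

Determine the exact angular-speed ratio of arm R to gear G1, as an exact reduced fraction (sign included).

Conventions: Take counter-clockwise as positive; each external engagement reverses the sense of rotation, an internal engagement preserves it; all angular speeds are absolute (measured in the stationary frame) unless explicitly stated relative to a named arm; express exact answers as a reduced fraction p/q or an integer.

planetary set (22T centre, 27T on arm, 76T internal) — Willis relation
ring teeth: 22 + 2·27 = 76
22(ω_sun−ω_arm) = −76(ω_ring−ω_arm),  ω_ring = 0, ω_sun = 1
22(1−ω_arm) = −76(0−ω_arm)  ⇒  98·ω_arm = 22  ⇒  ω_arm = 11/49
ω_out/ω_in = 11/49

11/49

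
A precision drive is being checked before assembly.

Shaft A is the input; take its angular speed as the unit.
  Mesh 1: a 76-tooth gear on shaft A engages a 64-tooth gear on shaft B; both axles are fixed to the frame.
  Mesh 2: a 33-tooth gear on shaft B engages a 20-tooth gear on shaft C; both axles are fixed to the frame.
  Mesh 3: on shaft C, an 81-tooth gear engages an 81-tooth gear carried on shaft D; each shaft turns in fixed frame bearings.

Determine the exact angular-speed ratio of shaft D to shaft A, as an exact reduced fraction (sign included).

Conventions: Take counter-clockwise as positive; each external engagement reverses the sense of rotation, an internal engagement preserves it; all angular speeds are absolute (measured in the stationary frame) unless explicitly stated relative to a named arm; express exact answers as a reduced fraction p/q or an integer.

-627/320

class = fixed-axis compound train [3 meshes; 3 ratios multiply, 3 sense flips]
mesh 1 [76T→64T]: running ratio 19/16, sense −
mesh 2 [33T→20T]: running ratio 627/320, sense +
mesh 3 [81T→81T]: running ratio 627/320, sense −
ω_out/ω_in = -627/320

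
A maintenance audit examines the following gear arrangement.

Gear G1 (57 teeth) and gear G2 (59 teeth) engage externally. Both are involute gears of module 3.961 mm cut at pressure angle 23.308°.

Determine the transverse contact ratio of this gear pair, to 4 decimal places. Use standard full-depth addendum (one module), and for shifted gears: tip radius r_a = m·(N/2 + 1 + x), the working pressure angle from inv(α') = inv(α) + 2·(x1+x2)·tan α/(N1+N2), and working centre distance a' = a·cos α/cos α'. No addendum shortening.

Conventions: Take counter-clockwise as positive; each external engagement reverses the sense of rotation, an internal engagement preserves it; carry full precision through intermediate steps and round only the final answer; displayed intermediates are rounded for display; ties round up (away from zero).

recognized (one external pair, fixed centres): single-mesh tooth geometry, m = 3.961, N1 = 57, N2 = 59
base radii: r_b1 = 103.675799, r_b2 = 107.313546
tip radii: r_a1 = 116.849500, r_a2 = 120.810500
no profile shift: α' = α, a' = a
action lengths: √(r_a1²−r_b1²) = 53.899299, √(r_a2²−r_b2²) = 55.488555
base pitch p_b = π·m·cos α = 11.428320
CR = (53.899299 + 55.488555 − 229.738000·sin 23.30800°)/11.428320 = 1.617610
contact ratio ≈ 1.6176

1.6176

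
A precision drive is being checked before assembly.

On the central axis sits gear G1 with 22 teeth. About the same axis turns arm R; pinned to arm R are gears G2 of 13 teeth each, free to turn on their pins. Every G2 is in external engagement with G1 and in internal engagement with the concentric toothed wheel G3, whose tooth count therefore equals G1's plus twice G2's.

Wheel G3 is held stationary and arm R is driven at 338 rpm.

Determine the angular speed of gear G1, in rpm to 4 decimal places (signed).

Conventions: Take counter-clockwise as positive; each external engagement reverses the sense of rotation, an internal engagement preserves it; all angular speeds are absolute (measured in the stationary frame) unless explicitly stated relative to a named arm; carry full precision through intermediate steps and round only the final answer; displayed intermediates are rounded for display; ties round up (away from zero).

+1075.4545 rpm

recognized (axles ride arm R): planetary set, 22/13/48 teeth
normalise by the input: solve with ω_arm = 1, then scale by 338 rpm
ring teeth: 22 + 2·13 = 48
22(ω_sun−ω_arm) = −48(ω_ring−ω_arm),  ω_ring = 0, ω_arm = 1
ω_sun = 1 − (48/22)(0−1) = 35/11
scale: ω_sun = 35/11 × 338 rpm = +1075.4545 rpm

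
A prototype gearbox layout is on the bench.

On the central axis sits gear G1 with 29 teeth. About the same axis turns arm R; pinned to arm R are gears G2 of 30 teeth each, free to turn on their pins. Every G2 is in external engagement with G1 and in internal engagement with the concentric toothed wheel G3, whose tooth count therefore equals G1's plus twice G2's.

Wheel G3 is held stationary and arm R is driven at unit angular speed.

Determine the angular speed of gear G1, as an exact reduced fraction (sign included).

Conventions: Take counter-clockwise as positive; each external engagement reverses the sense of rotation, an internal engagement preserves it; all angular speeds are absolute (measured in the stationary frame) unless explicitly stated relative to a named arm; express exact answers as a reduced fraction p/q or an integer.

118/29

recognized (axles ride arm R): planetary set, 29/30/89 teeth
ring teeth: 29 + 2·30 = 89
29(ω_sun−ω_arm) = −89(ω_ring−ω_arm),  ω_ring = 0, ω_arm = 1
ω_sun = 1 − (89/29)(0−1) = 118/29
exact speed ratio = 118/29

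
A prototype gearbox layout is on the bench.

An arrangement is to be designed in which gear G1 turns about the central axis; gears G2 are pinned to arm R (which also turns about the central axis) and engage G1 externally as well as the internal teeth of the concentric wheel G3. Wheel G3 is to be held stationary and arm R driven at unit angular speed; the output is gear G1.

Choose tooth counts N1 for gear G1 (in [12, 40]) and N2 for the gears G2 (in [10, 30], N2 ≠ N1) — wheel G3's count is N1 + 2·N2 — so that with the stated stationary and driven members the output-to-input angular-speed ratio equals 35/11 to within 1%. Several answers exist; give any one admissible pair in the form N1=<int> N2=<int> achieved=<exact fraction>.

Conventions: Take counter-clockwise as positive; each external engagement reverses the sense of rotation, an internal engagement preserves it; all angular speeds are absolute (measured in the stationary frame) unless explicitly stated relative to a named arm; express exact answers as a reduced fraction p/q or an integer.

N1=22 N2=13 achieved=35/11

planetary set to be sized for 35/11 (Willis relation)
Willis with ω_ring = 0: ω_sun/ω_arm = (N1+N3)/N1; set equal to 35/11  ⇒  N3/N1 = 35/11 − 1 = 24/11
N3 = N1 + 2·N2  ⇒  N2/N1 = (N3/N1 − 1)/2 = (24/11 − 1)/2 = 13/22
smallest multiple with N1 ≥ 12 and N2 ≥ 10: k = 1  ⇒  N1 = 1·22 = 22, N2 = 1·13 = 13 (N1 ≤ 40, N2 ≤ 30, N2 ≠ N1 ✓), N3 = 22 + 2·13 = 48
check: (N1+N3)/N1 with N1 = 22, N3 = 48 gives 35/11; |achieved − target| = 0 ≤ 7/220 ✓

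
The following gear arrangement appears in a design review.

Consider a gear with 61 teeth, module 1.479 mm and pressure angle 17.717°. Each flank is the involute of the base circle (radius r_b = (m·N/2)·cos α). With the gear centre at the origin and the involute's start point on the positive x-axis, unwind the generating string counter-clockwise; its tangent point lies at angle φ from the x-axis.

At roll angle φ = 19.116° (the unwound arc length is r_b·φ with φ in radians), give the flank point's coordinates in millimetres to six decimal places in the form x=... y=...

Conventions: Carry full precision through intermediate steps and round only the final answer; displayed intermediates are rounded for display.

class = single-mesh tooth geometry [base-circle involute, m = 1.479, 61T]
pitch radius r_p = m·N/2 = 1.479·61/2 = 45.109500
base radius r_b = r_p·cos α = 45.109500·cos 17.717° = 42.970012
roll angle φ = 19.116° = 0.33363714 rad
x = r_b·(cos φ + φ·sin φ) = 45.295445
y = r_b·(sin φ − φ·cos φ) = 0.526048

x=45.295445 y=0.526048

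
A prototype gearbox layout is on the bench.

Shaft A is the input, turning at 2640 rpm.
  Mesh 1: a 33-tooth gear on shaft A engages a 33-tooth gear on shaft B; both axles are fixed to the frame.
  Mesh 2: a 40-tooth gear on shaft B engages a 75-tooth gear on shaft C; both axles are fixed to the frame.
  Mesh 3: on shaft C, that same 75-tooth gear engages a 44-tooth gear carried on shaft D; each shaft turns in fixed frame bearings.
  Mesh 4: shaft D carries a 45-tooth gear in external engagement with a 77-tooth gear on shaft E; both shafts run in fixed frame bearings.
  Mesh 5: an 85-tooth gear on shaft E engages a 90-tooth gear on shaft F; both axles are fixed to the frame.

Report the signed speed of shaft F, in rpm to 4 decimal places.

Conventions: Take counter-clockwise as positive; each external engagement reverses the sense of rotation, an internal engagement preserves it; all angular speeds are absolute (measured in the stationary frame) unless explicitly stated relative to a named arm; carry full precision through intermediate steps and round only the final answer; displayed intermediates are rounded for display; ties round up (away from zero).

topology: fixed-axis compound train — 5 meshes, A→F
mesh 1 [33T→33T]: ω = 2640.0000×33/33 = 2640.0000 rpm, sense flips to −
mesh 2 [40T→75T]: ω = 2640.0000×40/75 = 1408.0000 rpm, sense flips to +
mesh 3 [75T→44T]: ω = 1408.0000×75/44 = 2400.0000 rpm, sense flips to −
mesh 4 [45T→77T]: ω = 2400.0000×45/77 = 1402.5974 rpm, sense flips to +
mesh 5 [85T→90T]: ω = 1402.5974×85/90 = 1324.6753 rpm, sense flips to −
signed output speed = -1324.6753 rpm

-1324.6753 rpm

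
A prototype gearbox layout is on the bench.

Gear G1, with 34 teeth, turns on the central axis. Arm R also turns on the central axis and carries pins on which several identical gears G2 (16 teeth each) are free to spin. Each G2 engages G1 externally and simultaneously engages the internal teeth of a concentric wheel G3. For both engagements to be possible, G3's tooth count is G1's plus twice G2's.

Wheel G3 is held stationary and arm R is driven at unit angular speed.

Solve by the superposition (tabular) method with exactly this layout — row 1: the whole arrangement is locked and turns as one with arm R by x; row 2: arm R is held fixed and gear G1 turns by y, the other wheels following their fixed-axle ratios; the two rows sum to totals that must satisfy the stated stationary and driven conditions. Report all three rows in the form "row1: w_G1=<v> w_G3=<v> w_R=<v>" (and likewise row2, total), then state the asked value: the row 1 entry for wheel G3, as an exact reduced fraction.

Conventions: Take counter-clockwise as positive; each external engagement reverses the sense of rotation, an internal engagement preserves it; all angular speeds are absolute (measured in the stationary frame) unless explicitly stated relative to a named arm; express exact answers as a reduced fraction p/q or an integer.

row1: w_G1=1 w_G3=1 w_R=1
row2: w_G1=33/17 w_G3=-1 w_R=0
total: w_G1=50/17 w_G3=0 w_R=1
asked value: 1

topology: planetary set — G1 34T / G2 16T / G3 66T, arm = carrier (Willis)
row 1 (train locked, turned with arm): all members turn x
row 2: sun turns y, ring = −(34/66)·y, arm 0
boundary: total ω_ring = x − (34/66)·y = 0 and total ω_arm = x = 1  ⇒  y = 33/17, x = 1
row 2 ring = −(34/66)·33/17 = -1
totals (row 1 + row 2): sun 1 + 33/17 = 50/17, ring 1 + (-1) = 0, arm 1 + 0 = 1
asked cell (row1, ring) = 1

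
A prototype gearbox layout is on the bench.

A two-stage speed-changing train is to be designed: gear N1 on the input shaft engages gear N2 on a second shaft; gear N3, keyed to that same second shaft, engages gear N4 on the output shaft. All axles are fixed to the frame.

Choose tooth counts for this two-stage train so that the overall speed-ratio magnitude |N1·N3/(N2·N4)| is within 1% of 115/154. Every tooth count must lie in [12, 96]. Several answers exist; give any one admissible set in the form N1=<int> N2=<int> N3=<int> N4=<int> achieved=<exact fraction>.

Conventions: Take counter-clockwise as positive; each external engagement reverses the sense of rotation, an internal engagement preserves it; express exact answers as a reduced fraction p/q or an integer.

topology: fixed-axis compound train — 2 stages, target 115/154
target = 115/154 in lowest terms: an exact hit needs N1·N3 = k·115 and N2·N4 = k·154 for one integer k, every count in [12, 96]; additionally prefer no 1:1 stage (N1 ≠ N2, N3 ≠ N4)
k = 1…2: no 1:1-free in-range split of k·115 and k·154 into factor pairs; take k = 3
k = 3: N1·N3 = 345 = 15·23, N2·N4 = 462 = 14·33
achieved = 15·23/(14·33) = 115/154; |achieved − target| = 0 ≤ 23/3080 ✓

N1=15 N2=14 N3=23 N4=33 achieved=115/154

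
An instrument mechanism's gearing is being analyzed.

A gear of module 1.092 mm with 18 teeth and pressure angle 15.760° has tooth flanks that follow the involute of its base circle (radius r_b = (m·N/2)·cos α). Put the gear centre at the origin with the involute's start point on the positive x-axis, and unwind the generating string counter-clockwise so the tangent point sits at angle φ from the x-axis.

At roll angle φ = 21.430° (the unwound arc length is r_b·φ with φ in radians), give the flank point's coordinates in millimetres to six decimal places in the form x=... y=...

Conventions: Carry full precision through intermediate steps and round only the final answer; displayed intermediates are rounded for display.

recognized (one wheel, involute flank): single-mesh tooth geometry, m = 1.092, N = 18
pitch radius r_p = m·N/2 = 1.092·18/2 = 9.828000
base radius r_b = r_p·cos α = 9.828000·cos 15.760° = 9.458544
roll angle φ = 21.430° = 0.37402406 rad
x = r_b·(cos φ + φ·sin φ) = 10.097182
y = r_b·(sin φ − φ·cos φ) = 0.162672

x=10.097182 y=0.162672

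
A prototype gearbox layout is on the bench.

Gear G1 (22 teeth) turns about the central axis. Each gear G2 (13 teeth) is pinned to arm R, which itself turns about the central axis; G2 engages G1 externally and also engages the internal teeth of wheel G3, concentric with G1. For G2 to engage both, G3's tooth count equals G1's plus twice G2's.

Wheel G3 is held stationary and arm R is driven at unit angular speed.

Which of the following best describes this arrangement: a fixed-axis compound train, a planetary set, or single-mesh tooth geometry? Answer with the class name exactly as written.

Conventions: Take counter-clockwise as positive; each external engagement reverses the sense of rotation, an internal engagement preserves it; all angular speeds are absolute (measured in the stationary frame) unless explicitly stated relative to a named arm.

topology: planetary set — G1 22T / G2 13T / G3 48T, arm = carrier (Willis)
classification: planetary set

planetary set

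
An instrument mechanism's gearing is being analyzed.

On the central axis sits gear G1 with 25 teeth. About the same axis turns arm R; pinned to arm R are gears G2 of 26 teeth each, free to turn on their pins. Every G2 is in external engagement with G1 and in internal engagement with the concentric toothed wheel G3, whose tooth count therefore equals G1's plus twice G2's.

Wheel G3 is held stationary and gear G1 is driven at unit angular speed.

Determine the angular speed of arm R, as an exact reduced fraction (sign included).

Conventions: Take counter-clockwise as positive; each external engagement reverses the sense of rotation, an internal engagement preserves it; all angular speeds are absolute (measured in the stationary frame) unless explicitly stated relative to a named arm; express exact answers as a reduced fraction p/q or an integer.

topology: planetary set — G1 25T / G2 26T / G3 77T, arm = carrier (Willis)
ring teeth: 25 + 2·26 = 77
25(ω_sun−ω_arm) = −77(ω_ring−ω_arm),  ω_ring = 0, ω_sun = 1
25(1−ω_arm) = −77(0−ω_arm)  ⇒  102·ω_arm = 25  ⇒  ω_arm = 25/102
exact speed ratio = 25/102

25/102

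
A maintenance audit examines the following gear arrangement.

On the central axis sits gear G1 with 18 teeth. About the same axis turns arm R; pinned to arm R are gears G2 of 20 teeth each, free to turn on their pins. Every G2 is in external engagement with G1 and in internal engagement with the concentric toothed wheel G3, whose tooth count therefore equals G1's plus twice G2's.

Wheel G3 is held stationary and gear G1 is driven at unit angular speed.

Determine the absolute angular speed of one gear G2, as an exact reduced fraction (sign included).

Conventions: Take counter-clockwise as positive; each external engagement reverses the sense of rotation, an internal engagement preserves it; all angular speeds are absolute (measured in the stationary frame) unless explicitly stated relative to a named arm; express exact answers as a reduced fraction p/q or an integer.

planetary set (18T centre, 20T on arm, 58T internal) — Willis relation
ring teeth: 18 + 2·20 = 58
18(ω_sun−ω_arm) = −58(ω_ring−ω_arm),  ω_ring = 0, ω_sun = 1
18(1−ω_arm) = −58(0−ω_arm)  ⇒  76·ω_arm = 18  ⇒  ω_arm = 9/38
sun–planet mesh: 18·(1−9/38) = −20·(ω_p−ω_arm)  ⇒  ω_p−ω_arm = -261/380
ω_p = 9/38 − 261/380 = -9/20
exact speed ratio = -9/20

-9/20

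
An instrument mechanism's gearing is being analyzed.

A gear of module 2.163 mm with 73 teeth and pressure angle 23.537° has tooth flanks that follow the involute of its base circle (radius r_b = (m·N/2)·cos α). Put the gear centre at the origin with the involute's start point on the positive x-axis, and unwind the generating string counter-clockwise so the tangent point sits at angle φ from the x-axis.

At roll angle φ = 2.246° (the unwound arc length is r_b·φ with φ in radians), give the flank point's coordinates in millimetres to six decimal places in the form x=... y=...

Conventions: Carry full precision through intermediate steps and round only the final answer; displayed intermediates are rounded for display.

recognized (one wheel, involute flank): single-mesh tooth geometry, m = 2.163, N = 73
pitch radius r_p = m·N/2 = 2.163·73/2 = 78.949500
base radius r_b = r_p·cos α = 78.949500·cos 23.537° = 72.381090
roll angle φ = 2.246° = 0.03920009 rad
x = r_b·(cos φ + φ·sin φ) = 72.436680
y = r_b·(sin φ − φ·cos φ) = 0.001453

x=72.436680 y=0.001453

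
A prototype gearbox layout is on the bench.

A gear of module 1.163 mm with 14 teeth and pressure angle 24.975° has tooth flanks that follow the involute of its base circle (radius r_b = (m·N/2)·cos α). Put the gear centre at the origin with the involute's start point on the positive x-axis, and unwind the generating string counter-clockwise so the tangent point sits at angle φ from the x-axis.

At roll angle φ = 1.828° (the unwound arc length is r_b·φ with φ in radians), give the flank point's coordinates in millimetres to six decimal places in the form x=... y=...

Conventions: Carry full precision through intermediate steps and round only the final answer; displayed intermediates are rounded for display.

x=7.383507 y=0.000080

recognized (one wheel, involute flank): single-mesh tooth geometry, m = 1.163, N = 14
pitch radius r_p = m·N/2 = 1.163·14/2 = 8.141000
base radius r_b = r_p·cos α = 8.141000·cos 24.975° = 7.379752
roll angle φ = 1.828° = 0.03190462 rad
x = r_b·(cos φ + φ·sin φ) = 7.383507
y = r_b·(sin φ − φ·cos φ) = 0.000080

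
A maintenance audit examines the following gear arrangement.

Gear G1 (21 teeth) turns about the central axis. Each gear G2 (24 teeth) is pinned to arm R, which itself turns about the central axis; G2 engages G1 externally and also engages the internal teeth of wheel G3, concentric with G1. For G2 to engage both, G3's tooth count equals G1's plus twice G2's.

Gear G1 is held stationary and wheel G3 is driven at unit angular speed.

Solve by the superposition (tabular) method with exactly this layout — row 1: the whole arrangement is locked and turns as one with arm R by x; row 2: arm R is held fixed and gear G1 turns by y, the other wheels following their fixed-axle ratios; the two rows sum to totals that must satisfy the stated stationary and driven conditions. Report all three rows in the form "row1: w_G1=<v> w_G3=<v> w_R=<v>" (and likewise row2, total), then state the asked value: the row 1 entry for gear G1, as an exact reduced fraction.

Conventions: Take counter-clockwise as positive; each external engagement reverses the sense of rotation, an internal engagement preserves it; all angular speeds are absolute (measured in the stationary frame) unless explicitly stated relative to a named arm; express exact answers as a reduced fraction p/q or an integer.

row1: w_G1=23/30 w_G3=23/30 w_R=23/30
row2: w_G1=-23/30 w_G3=7/30 w_R=0
total: w_G1=0 w_G3=1 w_R=23/30
asked value: 23/30

topology: planetary set — G1 21T / G2 24T / G3 69T, arm = carrier (Willis)
row 1: whole set turns with the arm by x
row 2 (arm held, sun turns y): ω_ring = −(21/69)·y, ω_arm = 0
boundary: total ω_sun = x + y = 0 and total ω_ring = x − (21/69)·y = 1  ⇒  y = -23/30, x = 23/30
row 2 ring = −(21/69)·(-23/30) = 7/30
totals (row 1 + row 2): sun 23/30 + (-23/30) = 0, ring 23/30 + 7/30 = 1, arm 23/30 + 0 = 23/30
asked cell (row1, sun) = 23/30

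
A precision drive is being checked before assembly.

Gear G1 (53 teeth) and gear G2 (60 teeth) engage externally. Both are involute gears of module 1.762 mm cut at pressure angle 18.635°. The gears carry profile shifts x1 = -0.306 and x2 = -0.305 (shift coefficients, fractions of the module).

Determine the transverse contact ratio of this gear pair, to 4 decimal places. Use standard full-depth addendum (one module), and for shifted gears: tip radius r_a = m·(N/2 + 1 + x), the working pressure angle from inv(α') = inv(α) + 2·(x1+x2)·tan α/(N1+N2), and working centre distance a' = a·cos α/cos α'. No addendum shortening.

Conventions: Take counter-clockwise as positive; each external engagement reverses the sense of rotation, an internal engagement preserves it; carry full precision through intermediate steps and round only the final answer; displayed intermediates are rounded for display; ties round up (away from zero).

recognized (one external pair, fixed centres): single-mesh tooth geometry, m = 1.762, N1 = 53, N2 = 60
base radii: r_b1 = 44.245044, r_b2 = 50.088730
tip radii: r_a1 = 47.915828, r_a2 = 54.084590
inv(α') = inv(18.635°) + 2·(-0.306-0.305)·tan α/(53+60) = 0.00832854  ⇒  α' = 16.56138°
a' = a·cos α / cos α' = 99.5530·cos 18.635°/cos 16.56138° = 98.416596
action lengths: √(r_a1²−r_b1²) = 18.393005, √(r_a2²−r_b2²) = 20.402501
base pitch p_b = π·m·cos α = 5.245279
CR = (18.393005 + 20.402501 − 98.416596·sin 16.56138°)/5.245279 = 2.048051
contact ratio ≈ 2.0481

2.0481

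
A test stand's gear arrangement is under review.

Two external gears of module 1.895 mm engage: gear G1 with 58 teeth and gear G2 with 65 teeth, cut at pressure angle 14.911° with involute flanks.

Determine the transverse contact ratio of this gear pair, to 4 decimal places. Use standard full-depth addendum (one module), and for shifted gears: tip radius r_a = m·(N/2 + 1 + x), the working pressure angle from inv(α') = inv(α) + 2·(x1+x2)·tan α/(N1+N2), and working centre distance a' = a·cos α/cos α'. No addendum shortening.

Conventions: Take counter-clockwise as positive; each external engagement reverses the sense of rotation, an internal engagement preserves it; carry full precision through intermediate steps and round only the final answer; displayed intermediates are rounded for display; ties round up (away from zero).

class = single-mesh tooth geometry [involute pair 58T × 65T, m = 1.895]
base radii: r_b1 = 53.104484, r_b2 = 59.513645
tip radii: r_a1 = 56.850000, r_a2 = 63.482500
no profile shift: α' = α, a' = a
action lengths: √(r_a1²−r_b1²) = 20.293751, √(r_a2²−r_b2²) = 22.094203
base pitch p_b = π·m·cos α = 5.752850
CR = (20.293751 + 22.094203 − 116.542500·sin 14.91100°)/5.752850 = 2.155355
contact ratio ≈ 2.1554

2.1554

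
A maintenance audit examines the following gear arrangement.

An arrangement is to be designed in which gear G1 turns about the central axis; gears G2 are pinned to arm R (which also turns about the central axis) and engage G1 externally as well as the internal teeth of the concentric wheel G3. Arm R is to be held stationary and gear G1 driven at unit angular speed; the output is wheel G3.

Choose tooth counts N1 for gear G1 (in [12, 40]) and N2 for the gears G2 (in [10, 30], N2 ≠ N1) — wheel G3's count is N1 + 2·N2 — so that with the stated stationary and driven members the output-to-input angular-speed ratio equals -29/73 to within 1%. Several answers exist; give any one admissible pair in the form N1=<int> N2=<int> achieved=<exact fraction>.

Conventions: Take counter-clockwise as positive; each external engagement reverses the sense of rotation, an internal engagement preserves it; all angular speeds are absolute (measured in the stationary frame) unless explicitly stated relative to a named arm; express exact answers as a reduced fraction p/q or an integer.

topology: planetary set — design target -29/73, arm = carrier (Willis)
Willis with ω_arm = 0: ω_ring/ω_sun = −N1/N3; set equal to -29/73  ⇒  N3/N1 = −1/(-29/73) = 73/29
N3 = N1 + 2·N2  ⇒  N2/N1 = (N3/N1 − 1)/2 = (73/29 − 1)/2 = 22/29
smallest multiple with N1 ≥ 12 and N2 ≥ 10: k = 1  ⇒  N1 = 1·29 = 29, N2 = 1·22 = 22 (N1 ≤ 40, N2 ≤ 30, N2 ≠ N1 ✓), N3 = 29 + 2·22 = 73
check: −N1/N3 with N1 = 29, N3 = 73 gives -29/73; |achieved − target| = 0 ≤ 29/7300 ✓

N1=29 N2=22 achieved=-29/73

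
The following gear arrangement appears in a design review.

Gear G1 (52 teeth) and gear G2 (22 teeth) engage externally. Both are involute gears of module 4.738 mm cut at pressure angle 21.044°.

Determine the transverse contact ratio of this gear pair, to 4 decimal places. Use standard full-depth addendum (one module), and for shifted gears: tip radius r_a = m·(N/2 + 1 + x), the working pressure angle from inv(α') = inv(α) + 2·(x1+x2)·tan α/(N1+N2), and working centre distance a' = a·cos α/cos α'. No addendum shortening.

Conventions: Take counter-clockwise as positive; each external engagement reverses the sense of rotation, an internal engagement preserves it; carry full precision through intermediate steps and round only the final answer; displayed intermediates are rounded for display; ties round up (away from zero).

recognized (one external pair, fixed centres): single-mesh tooth geometry, m = 4.738, N1 = 52, N2 = 22
base radii: r_b1 = 114.971969, r_b2 = 48.641987
tip radii: r_a1 = 127.926000, r_a2 = 56.856000
no profile shift: α' = α, a' = a
action lengths: √(r_a1²−r_b1²) = 56.093740, √(r_a2²−r_b2²) = 29.437422
base pitch p_b = π·m·cos α = 13.892119
CR = (56.093740 + 29.437422 − 175.306000·sin 21.04400°)/13.892119 = 1.625486
contact ratio ≈ 1.6255

1.6255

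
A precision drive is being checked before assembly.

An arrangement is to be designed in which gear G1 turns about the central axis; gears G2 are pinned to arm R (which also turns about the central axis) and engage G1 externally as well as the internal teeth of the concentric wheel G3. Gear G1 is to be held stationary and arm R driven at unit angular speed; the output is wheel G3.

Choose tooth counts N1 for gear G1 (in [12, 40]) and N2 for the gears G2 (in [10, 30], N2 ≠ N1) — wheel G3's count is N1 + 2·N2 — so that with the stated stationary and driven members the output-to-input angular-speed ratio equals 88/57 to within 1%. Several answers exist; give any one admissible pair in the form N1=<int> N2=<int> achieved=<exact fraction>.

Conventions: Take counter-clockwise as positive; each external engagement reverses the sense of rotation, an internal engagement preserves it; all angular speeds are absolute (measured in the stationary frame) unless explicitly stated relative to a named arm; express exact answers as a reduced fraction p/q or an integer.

N1=31 N2=13 achieved=88/57

design class (target 88/57): planetary set
Willis with ω_sun = 0: ω_ring/ω_arm = (N1+N3)/N3; set equal to 88/57  ⇒  N3/N1 = 1/(88/57 − 1) = 57/31
N3 = N1 + 2·N2  ⇒  N2/N1 = (N3/N1 − 1)/2 = (57/31 − 1)/2 = 13/31
smallest multiple with N1 ≥ 12 and N2 ≥ 10: k = 1  ⇒  N1 = 1·31 = 31, N2 = 1·13 = 13 (N1 ≤ 40, N2 ≤ 30, N2 ≠ N1 ✓), N3 = 31 + 2·13 = 57
check: (N1+N3)/N3 with N1 = 31, N3 = 57 gives 88/57; |achieved − target| = 0 ≤ 22/1425 ✓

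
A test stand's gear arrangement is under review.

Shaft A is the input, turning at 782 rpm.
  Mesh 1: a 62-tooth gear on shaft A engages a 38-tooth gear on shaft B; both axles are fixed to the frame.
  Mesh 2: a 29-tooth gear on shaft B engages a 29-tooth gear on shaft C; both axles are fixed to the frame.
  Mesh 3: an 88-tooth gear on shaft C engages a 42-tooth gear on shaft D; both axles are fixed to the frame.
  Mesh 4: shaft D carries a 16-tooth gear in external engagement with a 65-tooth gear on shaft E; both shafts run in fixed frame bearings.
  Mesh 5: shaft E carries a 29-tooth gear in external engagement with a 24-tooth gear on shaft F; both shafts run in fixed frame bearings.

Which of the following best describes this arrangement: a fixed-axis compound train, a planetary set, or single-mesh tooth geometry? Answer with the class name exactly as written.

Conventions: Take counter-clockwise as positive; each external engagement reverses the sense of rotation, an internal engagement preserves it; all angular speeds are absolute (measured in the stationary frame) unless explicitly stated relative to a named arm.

class = fixed-axis compound train [5 meshes; 5 ratios multiply, 5 sense flips]
classification: fixed-axis compound train

fixed-axis compound train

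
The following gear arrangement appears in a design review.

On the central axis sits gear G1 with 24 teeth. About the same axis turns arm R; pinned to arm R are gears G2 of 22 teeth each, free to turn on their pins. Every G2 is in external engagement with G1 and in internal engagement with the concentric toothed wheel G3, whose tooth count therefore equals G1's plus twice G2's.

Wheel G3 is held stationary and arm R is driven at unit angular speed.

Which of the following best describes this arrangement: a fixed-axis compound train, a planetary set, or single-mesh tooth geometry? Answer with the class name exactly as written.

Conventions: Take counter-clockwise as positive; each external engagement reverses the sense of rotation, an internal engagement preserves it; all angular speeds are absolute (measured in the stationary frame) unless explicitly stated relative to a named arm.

planetary set

recognized (axles ride arm R): planetary set, 24/22/68 teeth
classification: planetary set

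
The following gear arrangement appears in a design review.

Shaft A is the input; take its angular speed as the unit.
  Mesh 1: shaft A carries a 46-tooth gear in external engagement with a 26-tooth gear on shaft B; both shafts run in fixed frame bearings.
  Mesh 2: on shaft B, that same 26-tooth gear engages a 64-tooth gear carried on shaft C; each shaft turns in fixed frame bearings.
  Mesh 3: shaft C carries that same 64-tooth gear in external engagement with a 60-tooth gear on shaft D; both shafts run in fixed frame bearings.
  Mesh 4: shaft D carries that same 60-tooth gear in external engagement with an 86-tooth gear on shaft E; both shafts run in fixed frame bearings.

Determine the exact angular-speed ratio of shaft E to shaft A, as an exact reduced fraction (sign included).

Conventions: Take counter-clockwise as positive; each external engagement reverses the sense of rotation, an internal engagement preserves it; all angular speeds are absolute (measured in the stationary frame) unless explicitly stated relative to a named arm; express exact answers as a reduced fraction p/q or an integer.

23/43

class = fixed-axis compound train [4 meshes; 4 ratios multiply, 4 sense flips]
mesh 1 [46T→26T]: running ratio 23/13, sense −
mesh 2 [26T→64T]: running ratio 23/32, sense +
mesh 3 [64T→60T]: running ratio 23/30, sense −
mesh 4 [60T→86T]: running ratio 23/43, sense +
ω_out/ω_in = 23/43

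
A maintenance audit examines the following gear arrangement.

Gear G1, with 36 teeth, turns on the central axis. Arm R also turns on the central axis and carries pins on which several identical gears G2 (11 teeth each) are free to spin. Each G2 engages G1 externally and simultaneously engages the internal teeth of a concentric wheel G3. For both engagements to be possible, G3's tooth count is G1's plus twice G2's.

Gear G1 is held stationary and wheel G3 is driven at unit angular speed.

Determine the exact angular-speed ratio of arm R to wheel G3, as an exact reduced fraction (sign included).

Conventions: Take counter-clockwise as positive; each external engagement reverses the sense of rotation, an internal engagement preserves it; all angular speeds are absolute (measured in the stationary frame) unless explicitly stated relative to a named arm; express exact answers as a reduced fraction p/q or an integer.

29/47

recognized (axles ride arm R): planetary set, 36/11/58 teeth
ring teeth: 36 + 2·11 = 58
36(ω_sun−ω_arm) = −58(ω_ring−ω_arm),  ω_sun = 0, ω_ring = 1
36(0−ω_arm) = −58(1−ω_arm)  ⇒  94·ω_arm = 58  ⇒  ω_arm = 29/47
ω_out/ω_in = 29/47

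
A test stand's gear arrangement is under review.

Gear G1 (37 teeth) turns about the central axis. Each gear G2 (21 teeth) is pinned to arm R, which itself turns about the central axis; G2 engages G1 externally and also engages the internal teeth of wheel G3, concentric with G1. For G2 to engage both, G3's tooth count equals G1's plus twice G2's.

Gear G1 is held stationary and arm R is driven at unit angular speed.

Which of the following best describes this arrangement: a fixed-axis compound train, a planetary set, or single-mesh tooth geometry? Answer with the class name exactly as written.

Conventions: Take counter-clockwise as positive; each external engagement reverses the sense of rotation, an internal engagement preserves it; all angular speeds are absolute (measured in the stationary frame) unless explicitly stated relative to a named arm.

recognized (axles ride arm R): planetary set, 37/21/79 teeth
classification: planetary set

planetary set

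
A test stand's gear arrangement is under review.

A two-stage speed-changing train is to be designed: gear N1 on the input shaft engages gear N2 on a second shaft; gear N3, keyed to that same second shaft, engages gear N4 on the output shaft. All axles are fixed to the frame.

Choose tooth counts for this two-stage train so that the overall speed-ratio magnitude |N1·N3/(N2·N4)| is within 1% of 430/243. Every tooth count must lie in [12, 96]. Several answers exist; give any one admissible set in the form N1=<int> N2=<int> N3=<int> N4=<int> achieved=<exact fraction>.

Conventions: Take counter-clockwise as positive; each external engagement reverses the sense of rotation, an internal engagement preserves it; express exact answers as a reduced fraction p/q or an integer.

N1=20 N2=18 N3=43 N4=27 achieved=430/243

2-stage fixed-axis compound train for ratio 430/243
target = 430/243 in lowest terms: an exact hit needs N1·N3 = k·430 and N2·N4 = k·243 for one integer k, every count in [12, 96]; additionally prefer no 1:1 stage (N1 ≠ N2, N3 ≠ N4)
k = 1: no 1:1-free in-range split of k·430 and k·243 into factor pairs; take k = 2
k = 2: N1·N3 = 860 = 20·43, N2·N4 = 486 = 18·27
achieved = 20·43/(18·27) = 430/243; |achieved − target| = 0 ≤ 43/2430 ✓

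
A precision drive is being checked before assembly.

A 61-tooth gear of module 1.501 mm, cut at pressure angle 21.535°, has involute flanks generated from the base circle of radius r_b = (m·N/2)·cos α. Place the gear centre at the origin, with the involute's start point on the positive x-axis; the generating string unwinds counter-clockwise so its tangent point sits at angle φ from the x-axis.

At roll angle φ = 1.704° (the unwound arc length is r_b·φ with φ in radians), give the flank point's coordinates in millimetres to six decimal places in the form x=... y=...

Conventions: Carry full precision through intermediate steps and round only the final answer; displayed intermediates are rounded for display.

x=42.603553 y=0.000373

recognized (one wheel, involute flank): single-mesh tooth geometry, m = 1.501, N = 61
pitch radius r_p = m·N/2 = 1.501·61/2 = 45.780500
base radius r_b = r_p·cos α = 45.780500·cos 21.535° = 42.584724
roll angle φ = 1.704° = 0.02974041 rad
x = r_b·(cos φ + φ·sin φ) = 42.603553
y = r_b·(sin φ − φ·cos φ) = 0.000373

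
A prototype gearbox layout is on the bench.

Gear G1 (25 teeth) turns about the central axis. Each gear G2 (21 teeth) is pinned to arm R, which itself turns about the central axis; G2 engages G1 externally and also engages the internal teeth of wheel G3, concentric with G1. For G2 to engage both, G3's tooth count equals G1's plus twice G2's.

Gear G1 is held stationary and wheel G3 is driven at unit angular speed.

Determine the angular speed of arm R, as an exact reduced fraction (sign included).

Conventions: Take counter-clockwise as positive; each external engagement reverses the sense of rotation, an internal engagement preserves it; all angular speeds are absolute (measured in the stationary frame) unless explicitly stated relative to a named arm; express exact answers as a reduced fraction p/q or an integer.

67/92

recognized (axles ride arm R): planetary set, 25/21/67 teeth
ring teeth: 25 + 2·21 = 67
25(ω_sun−ω_arm) = −67(ω_ring−ω_arm),  ω_sun = 0, ω_ring = 1
25(0−ω_arm) = −67(1−ω_arm)  ⇒  92·ω_arm = 67  ⇒  ω_arm = 67/92
exact speed ratio = 67/92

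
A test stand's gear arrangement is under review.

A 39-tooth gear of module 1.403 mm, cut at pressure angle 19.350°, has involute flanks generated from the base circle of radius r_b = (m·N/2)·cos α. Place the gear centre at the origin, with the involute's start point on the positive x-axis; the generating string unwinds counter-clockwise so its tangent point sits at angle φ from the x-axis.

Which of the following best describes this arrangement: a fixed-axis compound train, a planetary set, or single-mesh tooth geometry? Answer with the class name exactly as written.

single-mesh tooth geometry

recognized (one wheel, involute flank): single-mesh tooth geometry, m = 1.403, N = 39
classification: single-mesh tooth geometry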